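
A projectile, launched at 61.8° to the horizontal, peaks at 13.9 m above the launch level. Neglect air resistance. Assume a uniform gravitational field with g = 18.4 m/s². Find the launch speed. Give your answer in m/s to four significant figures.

At the peak v_y = 0, so v_y0 = √(2gH) = √(2 × 18.4 × 13.9) = 22.62 m/s.
v_y0 = v₀ sin θ ⇒ v₀ = 22.62 / sin 61.8° = 25.66 m/s.

25.66 m/s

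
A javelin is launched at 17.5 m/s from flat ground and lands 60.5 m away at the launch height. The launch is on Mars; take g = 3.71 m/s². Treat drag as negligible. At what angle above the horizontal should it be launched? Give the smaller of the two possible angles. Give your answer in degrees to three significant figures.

R = v₀² sin 2θ / g gives sin 2θ = gR/v₀² = 3.71·60.5/17.5² = 0.7329.
2θ = 47.13° or 180° − 47.13° = 132.9°, so θ = 23.57° or 66.43°.
The smaller angle is 23.57°.

23.6°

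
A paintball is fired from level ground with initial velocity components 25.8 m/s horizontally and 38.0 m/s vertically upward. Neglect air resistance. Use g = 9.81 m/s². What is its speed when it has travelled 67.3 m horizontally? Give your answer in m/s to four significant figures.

28.63 m/s

At x = 67.3 m, t = x/vₓ = 67.3/25.80 = 2.609 s.
Vertical velocity there: v_y = v_y0 − g t = 38.00 − 9.81 × 2.609 = 12.41 m/s.
Speed: √(vₓ² + v_y²) = √(25.80² + 12.41²) = 28.63 m/s.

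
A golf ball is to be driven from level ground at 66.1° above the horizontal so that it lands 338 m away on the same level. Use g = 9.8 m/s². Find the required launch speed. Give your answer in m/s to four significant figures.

66.87 m/s

From R = (v₀² / g) sin 2θ: v₀ = √(gR / sin 2θ).
v₀ = √(9.80 × 338 / sin 132.2°) = √(3312 / 0.7408) = √4471.4 = 66.87 m/s.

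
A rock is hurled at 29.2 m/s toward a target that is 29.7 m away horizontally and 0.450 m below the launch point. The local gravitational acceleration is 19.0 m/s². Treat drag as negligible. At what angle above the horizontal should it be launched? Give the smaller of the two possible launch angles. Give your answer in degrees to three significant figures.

19.7°

Trajectory: y = x tanθ − g x² (1 + tan²θ)/(2v₀²). With x = 29.7, y = −0.450, v₀ = 29.2, g = 19.0:
9.828 tan²θ − 29.7 tanθ + (9.378) = 0.
tanθ = [29.7 ± √(29.7² − 4 × 9.828 × (9.378))] / (2 × 9.828) = (29.7 ± 22.66) / 19.66, giving tanθ = 0.3582 or 2.664.
θ = 19.71° or 69.42°; the smaller is 19.71°.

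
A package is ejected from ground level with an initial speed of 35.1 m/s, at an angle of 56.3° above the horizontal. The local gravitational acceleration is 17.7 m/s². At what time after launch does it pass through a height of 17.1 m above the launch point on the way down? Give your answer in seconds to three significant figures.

vₓ = 35.10 cos 56.3° = 19.48 m/s; v_y0 = 35.10 sin 56.3° = 29.20 m/s.
Require v_y0 t − ½ g t² = 17.1, i.e. 8.850 t² − 29.20 t + 17.1 = 0.
Quadratic formula: t = (29.20 ± √247.39) / 17.7 = (29.20 ± 15.73) / 17.7 → t = 0.7612 s or 2.538 s.
The descending-branch root is 2.538 s.

2.54 s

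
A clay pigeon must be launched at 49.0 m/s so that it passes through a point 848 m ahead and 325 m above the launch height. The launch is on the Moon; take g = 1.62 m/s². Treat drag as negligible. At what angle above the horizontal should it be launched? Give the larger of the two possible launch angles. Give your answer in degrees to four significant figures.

Trajectory: y = x tanθ − g x² (1 + tan²θ)/(2v₀²). With x = 848, y = 325, v₀ = 49.0, g = 1.62:
242.6 tan²θ − 848 tanθ + (567.6) = 0.
tanθ = [848 ± √(848² − 4 × 242.6 × (567.6))] / (2 × 242.6) = (848 ± 410.3) / 485.2, giving tanθ = 0.9022 or 2.593.
θ = 42.06° or 68.91°; the larger is 68.91°.

68.91°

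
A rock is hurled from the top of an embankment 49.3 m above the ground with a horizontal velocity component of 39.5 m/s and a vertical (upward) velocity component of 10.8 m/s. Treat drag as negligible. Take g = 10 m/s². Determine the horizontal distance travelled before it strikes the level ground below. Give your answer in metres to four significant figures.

173.8 m

The projectile lands when y = 49.3 + (10.80) t − ½·10.0·t² = 0. Positive root: t = (10.80 + √(10.80² + 2·10.0·49.3)) / 10.0 = (10.80 + 33.21) / 10.0 = 4.401 s.
Horizontal distance: R = vₓ t = 39.50 × 4.401 = 173.8 m.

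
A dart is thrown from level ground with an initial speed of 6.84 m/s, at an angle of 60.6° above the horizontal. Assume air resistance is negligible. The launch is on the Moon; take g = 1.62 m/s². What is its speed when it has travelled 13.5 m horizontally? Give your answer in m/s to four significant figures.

3.403 m/s

Components: vₓ = 6.840 cos 60.6° = 3.358 m/s, v_y0 = 6.840 sin 60.6° = 5.959 m/s.
Time to reach x = 13.5 m: t = x/vₓ = 13.5/3.358 = 4.021 s.
Vertical velocity there: v_y = v_y0 − g t = 5.959 − 1.62 × 4.021 = −0.5541 m/s.
Speed: √(vₓ² + v_y²) = √(3.358² + 0.5541²) = 3.403 m/s.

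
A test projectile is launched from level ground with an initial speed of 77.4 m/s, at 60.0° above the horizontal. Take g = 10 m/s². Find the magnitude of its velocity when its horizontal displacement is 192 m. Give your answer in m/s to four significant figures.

42.44 m/s

Components: vₓ = 77.40 cos 60.0° = 38.70 m/s, v_y0 = 77.40 sin 60.0° = 67.03 m/s.
At x = 192 m, t = x/vₓ = 192/38.70 = 4.961 s.
Vertical velocity there: v_y = v_y0 − g t = 67.03 − 10.0 × 4.961 = 17.42 m/s.
Speed: √(vₓ² + v_y²) = √(38.70² + 17.42²) = 42.44 m/s.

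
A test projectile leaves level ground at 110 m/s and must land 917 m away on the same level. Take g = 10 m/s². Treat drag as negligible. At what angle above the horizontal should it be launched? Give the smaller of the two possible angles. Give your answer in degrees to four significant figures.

From R = (v₀²/g) sin 2θ: sin 2θ = 10.0 × 917 / 12100 = 0.7579.
2θ = 49.28° or 180° − 49.28° = 130.7°, so θ = 24.64° or 65.36°.
The smaller angle is 24.64°.

24.64°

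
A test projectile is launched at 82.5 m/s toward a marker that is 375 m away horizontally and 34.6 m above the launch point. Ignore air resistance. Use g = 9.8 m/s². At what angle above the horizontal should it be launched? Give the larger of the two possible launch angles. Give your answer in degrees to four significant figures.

Trajectory: y = x tanθ − g x² (1 + tan²θ)/(2v₀²). With x = 375, y = 34.6, v₀ = 82.5, g = 9.80:
101.2 tan²θ − 375 tanθ + (135.8) = 0.
tanθ = [375 ± √(375² − 4 × 101.2 × (135.8))] / (2 × 101.2) = (375 ± 292.6) / 202.5, giving tanθ = 0.4069 or 3.297.
θ = 22.14° or 73.13°; the larger is 73.13°.

73.13°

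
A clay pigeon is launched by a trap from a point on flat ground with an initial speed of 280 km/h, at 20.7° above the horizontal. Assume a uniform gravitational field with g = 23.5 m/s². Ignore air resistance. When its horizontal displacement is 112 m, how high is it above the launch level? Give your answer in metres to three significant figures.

Convert: 280 km/h = 280/3.6 = 77.78 m/s.
vₓ = 77.78 cos 20.7° = 72.76 m/s; v_y0 = 77.78 sin 20.7° = 27.49 m/s.
Time to reach x = 112 m: t = x/vₓ = 112/72.76 = 1.539 s.
Height: y = v_y0 t − ½ g t² = 27.49 × 1.539 − 11.75 × 1.539² = 42.32 − 27.84 = 14.48 m.

14.5 m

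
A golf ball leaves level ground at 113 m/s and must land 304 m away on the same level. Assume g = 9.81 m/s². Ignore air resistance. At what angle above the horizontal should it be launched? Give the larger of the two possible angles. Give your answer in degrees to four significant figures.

From R = (v₀²/g) sin 2θ: sin 2θ = 9.81 × 304 / 12769 = 0.2336.
2θ = 13.51° or 180° − 13.51° = 166.5°, so θ = 6.753° or 83.25°.
The larger angle is 83.25°.

83.25°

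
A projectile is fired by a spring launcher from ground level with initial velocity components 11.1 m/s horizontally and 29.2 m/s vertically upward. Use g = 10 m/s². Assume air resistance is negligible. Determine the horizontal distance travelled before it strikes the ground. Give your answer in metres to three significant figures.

64.8 m

Time aloft: T = 2 v_y0 / g = 2 × 29.20 / 10.0 = 5.840 s.
Range: R = vₓ T = 11.10 × 5.840 = 64.82 m.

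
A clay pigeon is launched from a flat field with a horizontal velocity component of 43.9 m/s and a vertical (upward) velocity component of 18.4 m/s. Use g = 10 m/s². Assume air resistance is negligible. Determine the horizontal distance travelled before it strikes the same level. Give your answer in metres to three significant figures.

162 m

Time aloft: T = 2 v_y0 / g = 2 × 18.40 / 10.0 = 3.680 s.
Horizontal distance R = vₓ T = 43.90 × 3.680 = 161.6 m.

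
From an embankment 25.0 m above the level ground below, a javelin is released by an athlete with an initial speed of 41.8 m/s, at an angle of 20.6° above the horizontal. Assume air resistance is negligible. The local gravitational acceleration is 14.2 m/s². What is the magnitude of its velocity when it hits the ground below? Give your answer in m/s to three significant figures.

vₓ = 41.80 cos 20.6° = 39.13 m/s; v_y0 = 41.80 sin 20.6° = 14.71 m/s.
Vertical motion (up positive, ground at y = 0): 7.100 t² − (14.71) t − 25.0 = 0, so t = (14.71 + √(14.71² + 2·14.2·25.0)) / 14.2 = (14.71 + 30.44) / 14.2 = 3.179 s.
Vertical velocity at impact: v_y = v_y0 − g t = 14.71 − 14.2 × 3.179 = −30.44 m/s.
Speed: |v| = √(vₓ² + v_y²) = √(39.13² + 30.44²) = 49.57 m/s.

49.6 m/s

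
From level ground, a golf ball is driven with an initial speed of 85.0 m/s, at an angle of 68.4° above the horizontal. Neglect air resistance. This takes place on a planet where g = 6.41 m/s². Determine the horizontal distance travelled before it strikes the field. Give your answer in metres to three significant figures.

772 m

Components: vₓ = 85.00 cos 68.4° = 31.29 m/s, v_y0 = 85.00 sin 68.4° = 79.03 m/s.
Time aloft: T = 2 v_y0 / g = 2 × 79.03 / 6.41 = 24.66 s.
Range: R = vₓ T = 31.29 × 24.66 = 771.6 m.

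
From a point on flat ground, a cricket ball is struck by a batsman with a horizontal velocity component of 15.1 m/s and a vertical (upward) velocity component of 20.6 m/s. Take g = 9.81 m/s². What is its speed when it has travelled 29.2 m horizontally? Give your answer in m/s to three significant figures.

Time to reach x = 29.2 m: t = x/vₓ = 29.2/15.10 = 1.934 s.
Vertical velocity there: v_y = v_y0 − g t = 20.60 − 9.81 × 1.934 = 1.630 m/s.
Speed: √(vₓ² + v_y²) = √(15.10² + 1.630²) = 15.19 m/s.

15.2 m/s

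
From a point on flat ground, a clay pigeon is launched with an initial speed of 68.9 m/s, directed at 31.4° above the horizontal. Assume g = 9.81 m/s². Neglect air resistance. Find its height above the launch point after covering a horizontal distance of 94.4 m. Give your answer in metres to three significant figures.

Resolve: vₓ = 68.90 cos 31.4° = 58.81 m/s and v_y0 = 68.90 sin 31.4° = 35.90 m/s.
Time to reach x = 94.4 m: t = x/vₓ = 94.4/58.81 = 1.605 s.
Height: y = v_y0 t − ½ g t² = 35.90 × 1.605 − 4.905 × 1.605² = 57.62 − 12.64 = 44.98 m.

45.0 m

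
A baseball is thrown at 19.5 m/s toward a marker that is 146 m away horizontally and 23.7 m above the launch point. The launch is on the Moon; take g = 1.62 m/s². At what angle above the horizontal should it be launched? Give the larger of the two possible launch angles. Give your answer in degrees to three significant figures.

Trajectory: y = x tanθ − g x² (1 + tan²θ)/(2v₀²). With x = 146, y = 23.7, v₀ = 19.5, g = 1.62:
45.41 tan²θ − 146 tanθ + (69.11) = 0.
tanθ = [146 ± √(146² − 4 × 45.41 × (69.11))] / (2 × 45.41) = (146 ± 93.62) / 90.81, giving tanθ = 0.5768 or 2.639.
θ = 29.98° or 69.24°; the larger is 69.24°.

69.2°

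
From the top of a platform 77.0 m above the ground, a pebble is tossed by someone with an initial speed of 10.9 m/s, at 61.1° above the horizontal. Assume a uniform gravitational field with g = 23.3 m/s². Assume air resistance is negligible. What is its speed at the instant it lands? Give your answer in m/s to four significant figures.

Components: vₓ = 10.90 cos 61.1° = 5.268 m/s, v_y0 = 10.90 sin 61.1° = 9.543 m/s.
With up positive and y = 0 at the ground: y(t) = 77.0 + (9.543) t − 11.65 t². Setting y = 0 and taking the positive root: t = [9.543 + √(9.543² + 2·23.3·77.0)] / 23.3 = (9.543 + 60.66) / 23.3 = 3.013 s.
Vertical velocity at impact: v_y = v_y0 − g t = 9.543 − 23.3 × 3.013 = −60.66 m/s.
Speed: |v| = √(vₓ² + v_y²) = √(5.268² + 60.66²) = 60.89 m/s.

60.89 m/s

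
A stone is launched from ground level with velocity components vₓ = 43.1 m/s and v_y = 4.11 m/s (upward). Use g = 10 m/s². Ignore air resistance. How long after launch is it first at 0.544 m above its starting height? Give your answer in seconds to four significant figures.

Height y(t) = 4.110 t − 5.000 t² = 0.544 gives 5.000 t² − 4.110 t + 0.544 = 0.
Quadratic formula: t = (4.110 ± √6.0121) / 10.0 = (4.110 ± 2.452) / 10.0 → t = 0.1658 s or 0.6562 s.
The first (ascending) time is 0.1658 s.

0.1658 s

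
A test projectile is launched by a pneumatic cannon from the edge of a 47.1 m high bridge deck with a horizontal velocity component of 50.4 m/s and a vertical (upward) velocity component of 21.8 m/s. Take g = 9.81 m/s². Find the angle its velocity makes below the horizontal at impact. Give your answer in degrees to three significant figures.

36.6°

The projectile lands when y = 47.1 + (21.80) t − ½·9.81·t² = 0. Positive root: t = (21.80 + √(21.80² + 2·9.81·47.1)) / 9.81 = (21.80 + 37.41) / 9.81 = 6.035 s.
At impact: v_y = v_y0 − g t = −37.41 m/s; vₓ = 50.40 m/s.
Angle below horizontal: arctan(|v_y|/vₓ) = arctan(37.41/50.40) = 36.58°.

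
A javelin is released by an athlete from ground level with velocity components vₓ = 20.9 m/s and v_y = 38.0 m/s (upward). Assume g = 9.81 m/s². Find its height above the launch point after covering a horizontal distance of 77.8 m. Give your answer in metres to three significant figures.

At x = 77.8 m, t = x/vₓ = 77.8/20.90 = 3.722 s.
Height: y = v_y0 t − ½ g t² = 38.00 × 3.722 − 4.905 × 3.722² = 141.5 − 67.97 = 73.49 m.

73.5 m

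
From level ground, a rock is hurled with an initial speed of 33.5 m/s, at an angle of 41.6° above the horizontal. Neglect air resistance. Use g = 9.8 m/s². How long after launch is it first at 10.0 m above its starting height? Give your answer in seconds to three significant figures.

0.506 s

vₓ = 33.50 cos 41.6° = 25.05 m/s; v_y0 = 33.50 sin 41.6° = 22.24 m/s.
Require v_y0 t − ½ g t² = 10.0, i.e. 4.900 t² − 22.24 t + 10.0 = 0.
Quadratic formula: t = (22.24 ± √298.69) / 9.80 = (22.24 ± 17.28) / 9.80 → t = 0.5060 s or 4.033 s.
The first (ascending) time is 0.5060 s.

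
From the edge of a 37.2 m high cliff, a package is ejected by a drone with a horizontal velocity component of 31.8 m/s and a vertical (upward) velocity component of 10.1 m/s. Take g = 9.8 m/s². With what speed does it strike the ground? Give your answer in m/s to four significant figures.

42.92 m/s

Vertical motion (up positive, ground at y = 0): 4.900 t² − (10.10) t − 37.2 = 0, so t = (10.10 + √(10.10² + 2·9.80·37.2)) / 9.80 = (10.10 + 28.83) / 9.80 = 3.972 s.
Vertical velocity at impact: v_y = v_y0 − g t = 10.10 − 9.80 × 3.972 = −28.83 m/s.
Speed: |v| = √(vₓ² + v_y²) = √(31.80² + 28.83²) = 42.92 m/s.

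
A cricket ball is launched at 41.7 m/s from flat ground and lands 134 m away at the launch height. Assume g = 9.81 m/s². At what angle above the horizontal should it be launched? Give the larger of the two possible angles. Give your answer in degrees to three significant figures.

65.4°

From R = (v₀²/g) sin 2θ: sin 2θ = 9.81 × 134 / 1738.9 = 0.7560.
2θ = 49.11° or 180° − 49.11° = 130.9°, so θ = 24.55° or 65.45°.
The larger angle is 65.45°.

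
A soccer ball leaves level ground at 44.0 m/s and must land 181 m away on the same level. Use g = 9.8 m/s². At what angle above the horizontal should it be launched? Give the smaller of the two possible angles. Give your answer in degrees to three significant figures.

Level-ground range R = v₀² sin(2θ)/g ⇒ sin(2θ) = gR/v₀² = 9.80 × 181 / 44.0² = 0.9162.
2θ = 66.38° or 180° − 66.38° = 113.6°, so θ = 33.19° or 56.81°.
The smaller angle is 33.19°.

33.2°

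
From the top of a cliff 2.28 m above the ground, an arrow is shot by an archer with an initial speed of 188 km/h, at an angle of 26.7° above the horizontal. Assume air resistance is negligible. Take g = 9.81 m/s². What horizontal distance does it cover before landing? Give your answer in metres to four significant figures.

Convert: 188 km/h = 188/3.6 = 52.22 m/s.
Components: vₓ = 52.22 cos 26.7° = 46.65 m/s, v_y0 = 52.22 sin 26.7° = 23.46 m/s.
Vertical motion (up positive, ground at y = 0): 4.905 t² − (23.46) t − 2.28 = 0, so t = (23.46 + √(23.46² + 2·9.81·2.28)) / 9.81 = (23.46 + 24.40) / 9.81 = 4.879 s.
Horizontal distance: R = vₓ t = 46.65 × 4.879 = 227.6 m.

227.6 m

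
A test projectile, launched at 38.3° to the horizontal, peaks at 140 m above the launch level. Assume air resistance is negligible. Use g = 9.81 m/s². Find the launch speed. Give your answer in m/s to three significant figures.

84.6 m/s

At the peak v_y = 0, so v_y0 = √(2gH) = √(2 × 9.81 × 140) = 52.41 m/s.
v_y0 = v₀ sin θ ⇒ v₀ = 52.41 / sin 38.3° = 84.56 m/s.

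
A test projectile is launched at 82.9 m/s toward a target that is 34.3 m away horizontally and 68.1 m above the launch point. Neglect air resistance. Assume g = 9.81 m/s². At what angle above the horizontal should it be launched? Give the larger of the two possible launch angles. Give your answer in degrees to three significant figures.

Trajectory: y = x tanθ − g x² (1 + tan²θ)/(2v₀²). With x = 34.3, y = 68.1, v₀ = 82.9, g = 9.81:
0.8397 tan²θ − 34.3 tanθ + (68.94) = 0.
tanθ = [34.3 ± √(34.3² − 4 × 0.8397 × (68.94))] / (2 × 0.8397) = (34.3 ± 30.74) / 1.679, giving tanθ = 2.120 or 38.73.
θ = 64.75° or 88.52°; the larger is 88.52°.

88.5°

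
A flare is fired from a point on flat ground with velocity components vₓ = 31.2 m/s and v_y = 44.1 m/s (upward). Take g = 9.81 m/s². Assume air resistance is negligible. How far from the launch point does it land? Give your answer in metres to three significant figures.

281 m

Time aloft: T = 2 v_y0 / g = 2 × 44.10 / 9.81 = 8.991 s.
Range: R = vₓ T = 31.20 × 8.991 = 280.5 m.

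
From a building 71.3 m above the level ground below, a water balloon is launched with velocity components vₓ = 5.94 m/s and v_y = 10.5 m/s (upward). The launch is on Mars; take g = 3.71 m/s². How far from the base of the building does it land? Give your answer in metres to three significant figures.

Vertical motion (up positive, ground at y = 0): 1.855 t² − (10.50) t − 71.3 = 0, so t = (10.50 + √(10.50² + 2·3.71·71.3)) / 3.71 = (10.50 + 25.28) / 3.71 = 9.645 s.
Horizontal distance: R = vₓ t = 5.940 × 9.645 = 57.29 m.

57.3 m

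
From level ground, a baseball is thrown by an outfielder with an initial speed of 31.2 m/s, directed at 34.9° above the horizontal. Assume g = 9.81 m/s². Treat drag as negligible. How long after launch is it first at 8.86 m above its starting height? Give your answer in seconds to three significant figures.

Components: vₓ = 31.20 cos 34.9° = 25.59 m/s, v_y0 = 31.20 sin 34.9° = 17.85 m/s.
Set y = v_y0 t − ½ g t² = 8.86: 4.905 t² − 17.85 t + 8.86 = 0.
Quadratic formula: t = (17.85 ± √144.82) / 9.81 = (17.85 ± 12.03) / 9.81 → t = 0.5929 s or 3.046 s.
The first (ascending) time is 0.5929 s.

0.593 s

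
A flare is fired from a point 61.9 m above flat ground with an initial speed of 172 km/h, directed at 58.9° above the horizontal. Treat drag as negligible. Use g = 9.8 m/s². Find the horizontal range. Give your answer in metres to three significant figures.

Convert: 172 km/h = 172/3.6 = 47.78 m/s.
Horizontal component vₓ = 47.78 cos 58.9° = 24.68 m/s; vertical v_y0 = 47.78 sin 58.9° = 40.91 m/s.
The projectile lands when y = 61.9 + (40.91) t − ½·9.80·t² = 0. Positive root: t = (40.91 + √(40.91² + 2·9.80·61.9)) / 9.80 = (40.91 + 53.73) / 9.80 = 9.657 s.
Horizontal distance: R = vₓ t = 24.68 × 9.657 = 238.3 m.

238 m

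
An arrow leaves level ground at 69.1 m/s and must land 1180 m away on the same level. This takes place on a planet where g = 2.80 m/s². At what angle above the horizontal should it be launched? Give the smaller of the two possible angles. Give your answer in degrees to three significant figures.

21.9°

R = v₀² sin 2θ / g gives sin 2θ = gR/v₀² = 2.80·1180/69.1² = 0.6920.
2θ = 43.79° or 180° − 43.79° = 136.2°, so θ = 21.89° or 68.11°.
The smaller angle is 21.89°.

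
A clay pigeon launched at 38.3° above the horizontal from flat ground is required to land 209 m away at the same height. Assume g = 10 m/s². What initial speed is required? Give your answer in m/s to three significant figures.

46.4 m/s

Level-ground range: R = v₀² sin(2θ)/g, so v₀ = √(gR / sin 2θ).
v₀ = √(10.0 × 209 / sin 76.60°) = √(2090 / 0.9728) = √2148.5 = 46.35 m/s.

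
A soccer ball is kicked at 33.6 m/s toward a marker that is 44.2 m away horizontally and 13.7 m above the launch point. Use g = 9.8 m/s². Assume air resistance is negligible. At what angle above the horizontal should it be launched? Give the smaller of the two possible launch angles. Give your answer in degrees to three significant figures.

29.4°

Trajectory: y = x tanθ − g x² (1 + tan²θ)/(2v₀²). With x = 44.2, y = 13.7, v₀ = 33.6, g = 9.80:
8.479 tan²θ − 44.2 tanθ + (22.18) = 0.
tanθ = [44.2 ± √(44.2² − 4 × 8.479 × (22.18))] / (2 × 8.479) = (44.2 ± 34.66) / 16.96, giving tanθ = 0.5625 or 4.650.
θ = 29.36° or 77.86°; the smaller is 29.36°.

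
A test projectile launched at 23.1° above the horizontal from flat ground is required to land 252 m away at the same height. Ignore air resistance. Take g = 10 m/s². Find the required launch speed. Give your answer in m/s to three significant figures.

On level ground R = v₀² sin 2θ / g ⇒ v₀ = √(gR / sin 2θ).
v₀ = √(10.0 × 252 / sin 46.20°) = √(2520 / 0.7218) = √3491.5 = 59.09 m/s.

59.1 m/s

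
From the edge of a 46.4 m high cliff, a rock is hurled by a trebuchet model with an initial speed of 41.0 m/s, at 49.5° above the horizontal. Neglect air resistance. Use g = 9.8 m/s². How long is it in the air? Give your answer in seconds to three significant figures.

Components: vₓ = 41.00 cos 49.5° = 26.63 m/s, v_y0 = 41.00 sin 49.5° = 31.18 m/s.
With up positive and y = 0 at the ground: y(t) = 46.4 + (31.18) t − 4.900 t². Setting y = 0 and taking the positive root: t = [31.18 + √(31.18² + 2·9.80·46.4)] / 9.80 = (31.18 + 43.38) / 9.80 = 7.607 s.

7.61 s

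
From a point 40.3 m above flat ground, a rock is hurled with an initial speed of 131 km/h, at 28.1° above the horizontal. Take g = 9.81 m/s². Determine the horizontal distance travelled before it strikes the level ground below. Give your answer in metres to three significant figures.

Convert: 131 km/h = 131/3.6 = 36.39 m/s.
Horizontal component vₓ = 36.39 cos 28.1° = 32.10 m/s; vertical v_y0 = 36.39 sin 28.1° = 17.14 m/s.
With up positive and y = 0 at the ground: y(t) = 40.3 + (17.14) t − 4.905 t². Setting y = 0 and taking the positive root: t = [17.14 + √(17.14² + 2·9.81·40.3)] / 9.81 = (17.14 + 32.93) / 9.81 = 5.104 s.
Horizontal distance: R = vₓ t = 32.10 × 5.104 = 163.8 m.

164 m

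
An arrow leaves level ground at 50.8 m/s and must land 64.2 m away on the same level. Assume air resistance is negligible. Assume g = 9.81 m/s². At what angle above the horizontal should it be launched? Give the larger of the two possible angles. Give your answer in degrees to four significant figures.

82.94°

From R = (v₀²/g) sin 2θ: sin 2θ = 9.81 × 64.2 / 2580.6 = 0.2440.
2θ = 14.13° or 180° − 14.13° = 165.9°, so θ = 7.063° or 82.94°.
The larger angle is 82.94°.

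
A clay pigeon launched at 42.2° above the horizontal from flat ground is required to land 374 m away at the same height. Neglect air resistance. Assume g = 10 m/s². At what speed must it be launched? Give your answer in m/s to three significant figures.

61.3 m/s

Level-ground range: R = v₀² sin(2θ)/g, so v₀ = √(gR / sin 2θ).
v₀ = √(10.0 × 374 / sin 84.40°) = √(3740 / 0.9952) = √3757.9 = 61.30 m/s.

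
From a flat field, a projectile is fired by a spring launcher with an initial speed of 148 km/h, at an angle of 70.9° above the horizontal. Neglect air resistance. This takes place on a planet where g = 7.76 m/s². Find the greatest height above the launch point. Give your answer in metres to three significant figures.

Convert: 148 km/h = 148/3.6 = 41.11 m/s.
Horizontal component vₓ = 41.11 cos 70.9° = 13.45 m/s; vertical v_y0 = 41.11 sin 70.9° = 38.85 m/s.
Maximum height: H = v_y0² / (2g) = 38.85² / (2 × 7.76) = 97.24 m.

97.2 m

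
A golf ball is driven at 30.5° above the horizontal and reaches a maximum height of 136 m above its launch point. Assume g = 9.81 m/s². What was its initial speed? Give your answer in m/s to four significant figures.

At the peak v_y = 0, so v_y0 = √(2gH) = √(2 × 9.81 × 136) = 51.66 m/s.
v_y0 = v₀ sin θ ⇒ v₀ = 51.66 / sin 30.5° = 101.8 m/s.

101.8 m/s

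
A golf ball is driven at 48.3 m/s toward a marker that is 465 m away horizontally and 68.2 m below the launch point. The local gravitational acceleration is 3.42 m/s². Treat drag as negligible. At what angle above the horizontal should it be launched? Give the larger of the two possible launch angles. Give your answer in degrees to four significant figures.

Trajectory: y = x tanθ − g x² (1 + tan²θ)/(2v₀²). With x = 465, y = −68.2, v₀ = 48.3, g = 3.42:
158.5 tan²θ − 465 tanθ + (90.29) = 0.
tanθ = [465 ± √(465² − 4 × 158.5 × (90.29))] / (2 × 158.5) = (465 ± 398.7) / 317.0, giving tanθ = 0.2091 or 2.725.
θ = 11.81° or 69.85°; the larger is 69.85°.

69.85°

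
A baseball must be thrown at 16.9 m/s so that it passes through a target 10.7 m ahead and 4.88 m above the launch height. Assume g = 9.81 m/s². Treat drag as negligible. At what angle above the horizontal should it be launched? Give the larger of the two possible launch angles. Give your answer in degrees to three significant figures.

78.0°

Trajectory: y = x tanθ − g x² (1 + tan²θ)/(2v₀²). With x = 10.7, y = 4.88, v₀ = 16.9, g = 9.81:
1.966 tan²θ − 10.7 tanθ + (6.846) = 0.
tanθ = [10.7 ± √(10.7² − 4 × 1.966 × (6.846))] / (2 × 1.966) = (10.7 ± 7.787) / 3.932, giving tanθ = 0.7406 or 4.701.
θ = 36.52° or 77.99°; the larger is 77.99°.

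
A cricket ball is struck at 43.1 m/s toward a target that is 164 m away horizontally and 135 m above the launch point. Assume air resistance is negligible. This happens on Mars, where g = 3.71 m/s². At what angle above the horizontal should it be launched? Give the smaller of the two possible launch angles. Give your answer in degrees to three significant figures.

51.1°

Trajectory: y = x tanθ − g x² (1 + tan²θ)/(2v₀²). With x = 164, y = 135, v₀ = 43.1, g = 3.71:
26.86 tan²θ − 164 tanθ + (161.9) = 0.
tanθ = [164 ± √(164² − 4 × 26.86 × (161.9))] / (2 × 26.86) = (164 ± 97.50) / 53.72, giving tanθ = 1.238 or 4.868.
θ = 51.07° or 78.39°; the smaller is 51.07°.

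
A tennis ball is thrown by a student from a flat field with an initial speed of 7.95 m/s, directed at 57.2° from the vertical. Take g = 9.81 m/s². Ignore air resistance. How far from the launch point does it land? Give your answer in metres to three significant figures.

5.87 m

Horizontal component vₓ = 7.950 sin 57.2° = 6.683 m/s; vertical v_y0 = 7.950 cos 57.2° = 4.307 m/s.
Flight time T = 2 v_y0 / g = 0.8780 s.
Horizontal distance R = vₓ T = 6.683 × 0.8780 = 5.867 m.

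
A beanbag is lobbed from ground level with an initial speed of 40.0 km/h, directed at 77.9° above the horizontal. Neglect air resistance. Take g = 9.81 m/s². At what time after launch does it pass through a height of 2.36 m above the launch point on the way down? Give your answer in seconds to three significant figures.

Convert: 40.0 km/h = 40.0/3.6 = 11.11 m/s.
Horizontal component vₓ = 11.11 cos 77.9° = 2.329 m/s; vertical v_y0 = 11.11 sin 77.9° = 10.86 m/s.
Require v_y0 t − ½ g t² = 2.36, i.e. 4.905 t² − 10.86 t + 2.36 = 0.
Quadratic formula: t = (10.86 ± √71.729) / 9.81 = (10.86 ± 8.469) / 9.81 → t = 0.2441 s or 1.971 s.
The descending-branch root is 1.971 s.

1.97 s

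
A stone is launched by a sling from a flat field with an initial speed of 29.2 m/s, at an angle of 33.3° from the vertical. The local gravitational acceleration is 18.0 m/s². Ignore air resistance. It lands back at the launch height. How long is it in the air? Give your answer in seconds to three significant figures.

Components: vₓ = 29.20 sin 33.3° = 16.03 m/s, v_y0 = 29.20 cos 33.3° = 24.41 m/s.
Time of flight on level ground: T = 2 v_y0 / g = 2 × 24.41 / 18.0 = 2.712 s.

2.71 s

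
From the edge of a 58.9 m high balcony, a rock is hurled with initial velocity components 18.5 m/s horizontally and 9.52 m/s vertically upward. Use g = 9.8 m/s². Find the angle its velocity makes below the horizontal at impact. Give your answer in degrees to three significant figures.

The projectile lands when y = 58.9 + (9.520) t − ½·9.80·t² = 0. Positive root: t = (9.520 + √(9.520² + 2·9.80·58.9)) / 9.80 = (9.520 + 35.29) / 9.80 = 4.572 s.
At impact: v_y = v_y0 − g t = −35.29 m/s; vₓ = 18.50 m/s.
Angle below horizontal: arctan(|v_y|/vₓ) = arctan(35.29/18.50) = 62.33°.

62.3°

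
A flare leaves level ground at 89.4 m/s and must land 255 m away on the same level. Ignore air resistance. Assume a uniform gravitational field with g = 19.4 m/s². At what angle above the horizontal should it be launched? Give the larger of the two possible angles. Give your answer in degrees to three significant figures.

70.9°

R = v₀² sin 2θ / g gives sin 2θ = gR/v₀² = 19.4·255/89.4² = 0.6190.
2θ = 38.24° or 180° − 38.24° = 141.8°, so θ = 19.12° or 70.88°.
The larger angle is 70.88°.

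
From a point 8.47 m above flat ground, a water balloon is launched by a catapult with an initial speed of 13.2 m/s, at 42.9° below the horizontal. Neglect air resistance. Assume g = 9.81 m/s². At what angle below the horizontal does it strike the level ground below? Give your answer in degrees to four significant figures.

Resolve: vₓ = 13.20 cos 42.9° = 9.670 m/s and v_y0 = −8.986 m/s (downward).
The projectile lands when y = 8.47 + (−8.986) t − ½·9.81·t² = 0. Positive root: t = (−8.986 + √(8.986² + 2·9.81·8.47)) / 9.81 = (−8.986 + 15.71) / 9.81 = 0.6859 s.
At impact: v_y = v_y0 − g t = −15.71 m/s; vₓ = 9.670 m/s.
Angle below horizontal: arctan(|v_y|/vₓ) = arctan(15.71/9.670) = 58.39°.

58.39°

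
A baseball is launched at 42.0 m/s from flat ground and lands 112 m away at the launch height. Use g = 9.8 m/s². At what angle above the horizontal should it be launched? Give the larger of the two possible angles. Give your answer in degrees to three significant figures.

R = v₀² sin 2θ / g gives sin 2θ = gR/v₀² = 9.80·112/42.0² = 0.6222.
2θ = 38.48° or 180° − 38.48° = 141.5°, so θ = 19.24° or 70.76°.
The larger angle is 70.76°.

70.8°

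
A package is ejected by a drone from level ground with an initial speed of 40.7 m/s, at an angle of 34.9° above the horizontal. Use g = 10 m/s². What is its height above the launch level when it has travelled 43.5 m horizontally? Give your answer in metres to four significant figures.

Resolve: vₓ = 40.70 cos 34.9° = 33.38 m/s and v_y0 = 40.70 sin 34.9° = 23.29 m/s.
Time to reach x = 43.5 m: t = x/vₓ = 43.5/33.38 = 1.303 s.
Height: y = v_y0 t − ½ g t² = 23.29 × 1.303 − 5.000 × 1.303² = 30.35 − 8.491 = 21.85 m.

21.85 m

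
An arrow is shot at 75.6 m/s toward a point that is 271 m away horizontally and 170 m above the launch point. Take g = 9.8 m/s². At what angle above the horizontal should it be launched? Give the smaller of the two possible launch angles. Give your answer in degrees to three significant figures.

Trajectory: y = x tanθ − g x² (1 + tan²θ)/(2v₀²). With x = 271, y = 170, v₀ = 75.6, g = 9.80:
62.96 tan²θ − 271 tanθ + (233.0) = 0.
tanθ = [271 ± √(271² − 4 × 62.96 × (233.0))] / (2 × 62.96) = (271 ± 121.5) / 125.9, giving tanθ = 1.187 or 3.117.
θ = 49.89° or 72.21°; the smaller is 49.89°.

49.9°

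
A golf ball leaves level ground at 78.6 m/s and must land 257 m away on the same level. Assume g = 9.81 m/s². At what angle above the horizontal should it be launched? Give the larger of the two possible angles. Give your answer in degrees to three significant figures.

78.0°

Level-ground range R = v₀² sin(2θ)/g ⇒ sin(2θ) = gR/v₀² = 9.81 × 257 / 78.6² = 0.4081.
2θ = 24.08° or 180° − 24.08° = 155.9°, so θ = 12.04° or 77.96°.
The larger angle is 77.96°.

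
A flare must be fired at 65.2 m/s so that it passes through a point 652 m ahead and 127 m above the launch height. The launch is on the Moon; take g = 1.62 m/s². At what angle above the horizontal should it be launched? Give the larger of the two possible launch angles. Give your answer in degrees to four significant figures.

82.62°

Trajectory: y = x tanθ − g x² (1 + tan²θ)/(2v₀²). With x = 652, y = 127, v₀ = 65.2, g = 1.62:
81.00 tan²θ − 652 tanθ + (208.0) = 0.
tanθ = [652 ± √(652² − 4 × 81.00 × (208.0))] / (2 × 81.00) = (652 ± 598.1) / 162.0, giving tanθ = 0.3328 or 7.717.
θ = 18.41° or 82.62°; the larger is 82.62°.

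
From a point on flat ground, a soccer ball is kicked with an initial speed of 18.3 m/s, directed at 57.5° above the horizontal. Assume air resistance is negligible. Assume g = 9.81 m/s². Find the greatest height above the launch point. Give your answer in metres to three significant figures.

Components: vₓ = 18.30 cos 57.5° = 9.833 m/s, v_y0 = 18.30 sin 57.5° = 15.43 m/s.
Maximum height: H = v_y0² / (2g) = 15.43² / (2 × 9.81) = 12.14 m.

12.1 m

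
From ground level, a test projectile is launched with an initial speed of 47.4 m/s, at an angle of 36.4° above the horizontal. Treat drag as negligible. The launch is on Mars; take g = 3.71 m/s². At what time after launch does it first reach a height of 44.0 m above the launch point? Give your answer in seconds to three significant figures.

Resolve: vₓ = 47.40 cos 36.4° = 38.15 m/s and v_y0 = 47.40 sin 36.4° = 28.13 m/s.
Set y = v_y0 t − ½ g t² = 44.0: 1.855 t² − 28.13 t + 44.0 = 0.
Quadratic formula: t = (28.13 ± √464.71) / 3.71 = (28.13 ± 21.56) / 3.71 → t = 1.771 s or 13.39 s.
The first (ascending) time is 1.771 s.

1.77 s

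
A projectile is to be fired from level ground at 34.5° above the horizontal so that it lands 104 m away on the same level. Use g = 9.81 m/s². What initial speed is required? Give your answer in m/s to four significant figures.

Level-ground range: R = v₀² sin(2θ)/g, so v₀ = √(gR / sin 2θ).
v₀ = √(9.81 × 104 / sin 69.00°) = √(1020 / 0.9336) = √1092.8 = 33.06 m/s.

33.06 m/s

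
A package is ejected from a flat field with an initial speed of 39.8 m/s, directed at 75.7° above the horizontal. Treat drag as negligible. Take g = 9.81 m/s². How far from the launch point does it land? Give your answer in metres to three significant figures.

Horizontal component vₓ = 39.80 cos 75.7° = 9.831 m/s; vertical v_y0 = 39.80 sin 75.7° = 38.57 m/s.
Time aloft: T = 2 v_y0 / g = 2 × 38.57 / 9.81 = 7.863 s.
Horizontal distance R = vₓ T = 9.831 × 7.863 = 77.30 m.

77.3 m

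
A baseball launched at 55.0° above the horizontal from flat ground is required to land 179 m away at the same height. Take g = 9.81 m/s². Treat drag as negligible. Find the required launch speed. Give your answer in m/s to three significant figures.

43.2 m/s

On level ground R = v₀² sin 2θ / g ⇒ v₀ = √(gR / sin 2θ).
v₀ = √(9.81 × 179 / sin 110.0°) = √(1756 / 0.9397) = √1868.7 = 43.23 m/s.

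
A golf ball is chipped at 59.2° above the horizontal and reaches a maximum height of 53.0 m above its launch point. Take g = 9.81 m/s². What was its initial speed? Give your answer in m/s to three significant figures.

37.5 m/s

At the peak v_y = 0, so v_y0 = √(2gH) = √(2 × 9.81 × 53.0) = 32.25 m/s.
v_y0 = v₀ sin θ ⇒ v₀ = 32.25 / sin 59.2° = 37.54 m/s.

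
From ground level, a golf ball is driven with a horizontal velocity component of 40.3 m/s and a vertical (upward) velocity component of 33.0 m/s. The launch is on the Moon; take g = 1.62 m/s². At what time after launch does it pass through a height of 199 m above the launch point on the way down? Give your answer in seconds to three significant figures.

33.4 s

Set y = v_y0 t − ½ g t² = 199: 0.8100 t² − 33.00 t + 199 = 0.
t = [33.00 ± √(33.00² − 2·1.62·199)] / 1.62 = (33.00 ± 21.08) / 1.62, so t = 7.360 s or t = 33.38 s.
The descending-branch root is 33.38 s.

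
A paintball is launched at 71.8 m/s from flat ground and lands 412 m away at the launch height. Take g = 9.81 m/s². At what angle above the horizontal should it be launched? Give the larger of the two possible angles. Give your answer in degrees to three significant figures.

64.2°

From R = (v₀²/g) sin 2θ: sin 2θ = 9.81 × 412 / 5155.2 = 0.7840.
2θ = 51.63° or 180° − 51.63° = 128.4°, so θ = 25.81° or 64.19°.
The larger angle is 64.19°.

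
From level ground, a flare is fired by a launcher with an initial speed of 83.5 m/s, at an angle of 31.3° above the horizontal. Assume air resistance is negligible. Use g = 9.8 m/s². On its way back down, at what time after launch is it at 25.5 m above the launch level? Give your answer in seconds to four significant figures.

vₓ = 83.50 cos 31.3° = 71.35 m/s; v_y0 = 83.50 sin 31.3° = 43.38 m/s.
Set y = v_y0 t − ½ g t² = 25.5: 4.900 t² − 43.38 t + 25.5 = 0.
t = [43.38 ± √(43.38² − 2·9.80·25.5)] / 9.80 = (43.38 ± 37.18) / 9.80, so t = 0.6331 s or t = 8.220 s.
The descending-branch root is 8.220 s.

8.220 s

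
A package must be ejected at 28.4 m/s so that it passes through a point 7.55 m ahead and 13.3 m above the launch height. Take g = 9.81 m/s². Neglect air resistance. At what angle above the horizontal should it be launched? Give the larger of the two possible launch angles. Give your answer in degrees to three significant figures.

87.1°

Trajectory: y = x tanθ − g x² (1 + tan²θ)/(2v₀²). With x = 7.55, y = 13.3, v₀ = 28.4, g = 9.81:
0.3467 tan²θ − 7.55 tanθ + (13.65) = 0.
tanθ = [7.55 ± √(7.55² − 4 × 0.3467 × (13.65))] / (2 × 0.3467) = (7.55 ± 6.171) / 0.6933, giving tanθ = 1.989 or 19.79.
θ = 63.31° or 87.11°; the larger is 87.11°.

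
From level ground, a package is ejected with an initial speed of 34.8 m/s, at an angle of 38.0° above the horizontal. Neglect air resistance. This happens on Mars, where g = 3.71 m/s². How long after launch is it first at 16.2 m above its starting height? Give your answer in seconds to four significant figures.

vₓ = 34.80 cos 38.0° = 27.42 m/s; v_y0 = 34.80 sin 38.0° = 21.43 m/s.
Require v_y0 t − ½ g t² = 16.2, i.e. 1.855 t² − 21.43 t + 16.2 = 0.
Quadratic formula: t = (21.43 ± √338.83) / 3.71 = (21.43 ± 18.41) / 3.71 → t = 0.8134 s or 10.74 s.
The first (ascending) time is 0.8134 s.

0.8134 s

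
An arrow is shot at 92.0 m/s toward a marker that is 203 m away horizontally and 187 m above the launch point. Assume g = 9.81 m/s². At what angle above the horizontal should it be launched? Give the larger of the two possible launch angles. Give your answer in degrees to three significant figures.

Trajectory: y = x tanθ − g x² (1 + tan²θ)/(2v₀²). With x = 203, y = 187, v₀ = 92.0, g = 9.81:
23.88 tan²θ − 203 tanθ + (210.9) = 0.
tanθ = [203 ± √(203² − 4 × 23.88 × (210.9))] / (2 × 23.88) = (203 ± 145.1) / 47.76, giving tanθ = 1.211 or 7.289.
θ = 50.46° or 82.19°; the larger is 82.19°.

82.2°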